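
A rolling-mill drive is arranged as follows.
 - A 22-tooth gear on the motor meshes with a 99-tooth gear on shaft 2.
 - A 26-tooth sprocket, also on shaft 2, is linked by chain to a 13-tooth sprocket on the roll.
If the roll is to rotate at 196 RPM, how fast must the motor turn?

441 RPM

Overall ratio R = 4.5 × 0.5 = 2.25.
Required input speed = output speed × R = 196 × 2.25 = 441 RPM.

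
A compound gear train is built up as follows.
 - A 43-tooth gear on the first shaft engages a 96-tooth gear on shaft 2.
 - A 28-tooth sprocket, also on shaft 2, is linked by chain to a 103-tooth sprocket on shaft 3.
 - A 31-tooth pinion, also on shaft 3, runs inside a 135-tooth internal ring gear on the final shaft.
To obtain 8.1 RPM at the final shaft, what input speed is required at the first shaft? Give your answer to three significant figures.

Overall ratio R = 2.2326 × 3.6786 × 4.3548 = 35.765.
Required input speed = output speed × R = 8.1 × 35.765 = 289.69 RPM.

290 RPM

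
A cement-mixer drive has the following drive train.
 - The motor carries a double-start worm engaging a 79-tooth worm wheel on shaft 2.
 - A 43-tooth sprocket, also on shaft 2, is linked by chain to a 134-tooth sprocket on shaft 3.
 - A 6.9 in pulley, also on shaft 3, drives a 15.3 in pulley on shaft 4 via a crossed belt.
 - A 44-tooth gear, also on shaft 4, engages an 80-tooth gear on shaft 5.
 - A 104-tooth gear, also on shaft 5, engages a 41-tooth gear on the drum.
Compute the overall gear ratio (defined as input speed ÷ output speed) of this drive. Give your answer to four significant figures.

Each stage contributes driven/driver: worm 79/2 = 39.5, chain 134/43 = 3.1163, belt 15.3/6.9 = 2.2174, gear mesh 80/44 = 1.8182, gear mesh 41/104 = 0.39423.
Overall: 39.5 × 3.1163 × 2.2174 × 1.8182 × 0.39423 = 195.64.

195.6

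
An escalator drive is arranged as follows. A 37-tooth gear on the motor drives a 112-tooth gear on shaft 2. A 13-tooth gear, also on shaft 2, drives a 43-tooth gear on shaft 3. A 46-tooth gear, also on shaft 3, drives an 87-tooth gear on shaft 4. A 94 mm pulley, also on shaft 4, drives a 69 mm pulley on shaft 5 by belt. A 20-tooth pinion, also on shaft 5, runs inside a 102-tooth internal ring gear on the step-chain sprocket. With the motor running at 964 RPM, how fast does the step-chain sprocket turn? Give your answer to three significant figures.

gear mesh 112/37 = 3.027 → 964/3.027 = 318.46 RPM
gear mesh 43/13 = 3.3077 → 318.46/3.3077 = 96.28 RPM
gear mesh 87/46 = 1.8913 → 96.28/1.8913 = 50.907 RPM
belt 69/94 = 0.73404 → 50.907/0.73404 = 69.351 RPM
internal gear 102/20 = 5.1 → 69.351/5.1 = 13.598 RPM

13.6 RPM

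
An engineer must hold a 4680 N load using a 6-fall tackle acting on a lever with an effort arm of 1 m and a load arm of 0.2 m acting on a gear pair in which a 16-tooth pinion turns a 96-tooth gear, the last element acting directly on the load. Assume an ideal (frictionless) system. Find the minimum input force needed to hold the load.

26 N

Block-and-tackle MA = number of supporting rope parts = 6.
Lever MA = effort arm / load arm = 1/0.2 = 5.
Gear pair MA = 96/16 = 6.
Combined ideal MA = 6 × 5 × 6 = 180.
Effort = load / MA = 4680 / 180 = 26 N.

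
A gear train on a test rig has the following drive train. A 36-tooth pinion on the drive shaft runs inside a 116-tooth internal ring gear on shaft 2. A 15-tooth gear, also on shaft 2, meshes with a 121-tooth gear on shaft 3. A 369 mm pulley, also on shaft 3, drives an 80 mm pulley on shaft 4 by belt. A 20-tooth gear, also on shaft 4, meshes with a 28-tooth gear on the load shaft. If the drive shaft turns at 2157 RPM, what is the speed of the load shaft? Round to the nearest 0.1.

273.4 RPM

internal gear 116/36 = 3.2222 → 2157/3.2222 = 669.41 RPM
gear mesh 121/15 = 8.0667 → 669.41/8.0667 = 82.985 RPM
belt 80/369 = 0.2168 → 82.985/0.2168 = 382.77 RPM
gear mesh 28/20 = 1.4 → 382.77/1.4 = 273.41 RPM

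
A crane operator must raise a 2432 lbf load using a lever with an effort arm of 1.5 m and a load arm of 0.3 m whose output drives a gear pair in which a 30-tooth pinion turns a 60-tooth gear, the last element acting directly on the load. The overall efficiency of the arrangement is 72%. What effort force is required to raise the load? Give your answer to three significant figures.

Lever MA = effort arm / load arm = 1.5/0.3 = 5.
Gear pair MA = 60/30 = 2.
Combined ideal MA = 5 × 2 = 10.
Actual MA = 10 × 0.72 = 7.2.
Effort = load / actual MA = 2432 / 7.2 = 337.78 lbf.

338 lbf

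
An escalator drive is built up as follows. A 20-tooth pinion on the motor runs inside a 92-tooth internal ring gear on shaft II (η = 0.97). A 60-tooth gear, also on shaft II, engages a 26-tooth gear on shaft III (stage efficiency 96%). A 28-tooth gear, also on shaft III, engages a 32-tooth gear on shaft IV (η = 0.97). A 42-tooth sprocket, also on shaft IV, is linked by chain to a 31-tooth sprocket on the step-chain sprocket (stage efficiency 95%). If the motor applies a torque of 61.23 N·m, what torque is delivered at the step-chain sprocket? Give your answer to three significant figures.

88.3 N·m

Internal gear: ratio = 92/20 = 4.6; torque at shaft II = 61.23 × 4.6 × 0.97 = 273.21 N·m.
Gear mesh: ratio = 26/60 = 0.43333; torque at shaft III = 273.21 × 0.43333 × 0.96 = 113.65 N·m.
Gear mesh: ratio = 32/28 = 1.1429; torque at shaft IV = 113.65 × 1.1429 × 0.97 = 125.99 N·m.
Chain: ratio = 31/42 = 0.7381; torque at the step-chain sprocket = 125.99 × 0.7381 × 0.95 = 88.346 N·m.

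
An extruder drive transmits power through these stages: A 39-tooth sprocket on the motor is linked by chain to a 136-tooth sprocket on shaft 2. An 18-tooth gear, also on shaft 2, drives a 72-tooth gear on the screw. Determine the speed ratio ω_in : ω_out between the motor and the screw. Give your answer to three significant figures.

Each stage contributes driven/driver: chain 136/39 = 3.4872, gear mesh 72/18 = 4.
Overall: 3.4872 × 4 = 13.949.

13.9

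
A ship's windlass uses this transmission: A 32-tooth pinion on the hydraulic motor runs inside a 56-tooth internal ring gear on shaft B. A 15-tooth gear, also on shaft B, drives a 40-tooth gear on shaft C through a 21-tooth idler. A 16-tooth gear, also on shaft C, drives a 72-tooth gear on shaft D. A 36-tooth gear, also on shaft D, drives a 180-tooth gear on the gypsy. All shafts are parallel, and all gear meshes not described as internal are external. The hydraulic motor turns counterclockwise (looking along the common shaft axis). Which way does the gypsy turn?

counterclockwise

the hydraulic motor → shaft B: internal mesh, same direction → CCW.
shaft B → shaft C: driver → idler → driven is 2 external meshes, 2 reversals → CCW.
shaft C → shaft D: external mesh, 1 reversal → CW.
shaft D → the gypsy: external mesh, 1 reversal → CCW.
4 reversals in total — an even number — so the gypsy turns the same way as the hydraulic motor.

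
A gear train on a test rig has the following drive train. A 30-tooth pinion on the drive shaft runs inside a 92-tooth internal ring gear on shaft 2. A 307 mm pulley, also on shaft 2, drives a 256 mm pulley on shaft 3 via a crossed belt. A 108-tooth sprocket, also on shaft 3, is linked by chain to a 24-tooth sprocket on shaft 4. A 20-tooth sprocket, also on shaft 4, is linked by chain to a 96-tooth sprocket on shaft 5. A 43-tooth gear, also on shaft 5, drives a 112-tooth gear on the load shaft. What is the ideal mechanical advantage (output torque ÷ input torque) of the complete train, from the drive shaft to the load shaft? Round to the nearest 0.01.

Each stage contributes driven/driver: internal gear 92/30 = 3.0667, belt 256/307 = 0.83388, chain 24/108 = 0.22222, chain 96/20 = 4.8, gear mesh 112/43 = 2.6047.
Overall: 3.0667 × 0.83388 × 0.22222 × 4.8 × 2.6047 = 7.1047.

7.10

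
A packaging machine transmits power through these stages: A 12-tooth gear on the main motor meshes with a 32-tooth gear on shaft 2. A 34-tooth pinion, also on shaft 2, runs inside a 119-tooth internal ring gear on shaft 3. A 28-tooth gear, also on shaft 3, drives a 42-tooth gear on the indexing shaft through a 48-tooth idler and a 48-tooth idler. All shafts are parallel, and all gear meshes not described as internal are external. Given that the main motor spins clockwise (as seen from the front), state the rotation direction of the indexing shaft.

the main motor → shaft 2: external mesh, 1 reversal → CCW.
shaft 2 → shaft 3: internal mesh, same direction → CCW.
shaft 3 → the indexing shaft: driver → idler → idler → driven is 3 external meshes, 3 reversals → CW.
4 reversals in total — an even number — so the indexing shaft turns the same way as the main motor.

clockwise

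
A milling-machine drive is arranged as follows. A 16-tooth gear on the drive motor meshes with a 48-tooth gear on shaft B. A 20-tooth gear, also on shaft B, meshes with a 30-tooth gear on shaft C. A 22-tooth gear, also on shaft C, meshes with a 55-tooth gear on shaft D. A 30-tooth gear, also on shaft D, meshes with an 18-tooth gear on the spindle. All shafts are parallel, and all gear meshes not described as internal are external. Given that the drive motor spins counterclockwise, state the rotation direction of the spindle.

counterclockwise

the drive motor → shaft B: external mesh, 1 reversal → CW.
shaft B → shaft C: external mesh, 1 reversal → CCW.
shaft C → shaft D: external mesh, 1 reversal → CW.
shaft D → the spindle: external mesh, 1 reversal → CCW.
4 reversals in total — an even number — so the spindle turns the same way as the drive motor.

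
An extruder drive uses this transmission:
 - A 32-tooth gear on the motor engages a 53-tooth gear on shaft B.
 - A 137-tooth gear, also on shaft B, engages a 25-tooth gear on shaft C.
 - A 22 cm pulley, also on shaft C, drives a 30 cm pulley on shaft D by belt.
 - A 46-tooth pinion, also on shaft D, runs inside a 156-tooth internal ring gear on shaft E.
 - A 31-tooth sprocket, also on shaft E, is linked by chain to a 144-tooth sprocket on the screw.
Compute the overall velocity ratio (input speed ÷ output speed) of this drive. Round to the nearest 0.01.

Each stage contributes driven/driver: gear mesh 53/32 = 1.6562, gear mesh 25/137 = 0.18248, belt 30/22 = 1.3636, internal gear 156/46 = 3.3913, chain 144/31 = 4.6452.
Overall: 1.6562 × 0.18248 × 1.3636 × 3.3913 × 4.6452 = 6.4925.

6.49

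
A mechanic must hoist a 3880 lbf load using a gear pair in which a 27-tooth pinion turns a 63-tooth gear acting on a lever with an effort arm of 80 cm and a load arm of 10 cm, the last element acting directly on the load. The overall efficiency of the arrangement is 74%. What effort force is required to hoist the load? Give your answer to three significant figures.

281 lbf

Gear pair MA = 63/27 = 2.3333.
Lever MA = effort arm / load arm = 80/10 = 8.
Combined ideal MA = 2.3333 × 8 = 18.667.
Actual MA = 18.667 × 0.74 = 13.813.
Effort = load / actual MA = 3880 / 13.813 = 280.89 lbf.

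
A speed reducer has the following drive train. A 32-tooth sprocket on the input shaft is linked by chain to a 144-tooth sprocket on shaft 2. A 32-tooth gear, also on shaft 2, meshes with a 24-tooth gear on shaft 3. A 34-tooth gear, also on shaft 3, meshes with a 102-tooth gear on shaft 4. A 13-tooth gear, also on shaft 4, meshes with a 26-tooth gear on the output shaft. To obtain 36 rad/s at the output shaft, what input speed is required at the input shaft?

729 rad/s

Overall ratio R = 4.5 × 0.75 × 3 × 2 = 20.25.
Required input speed = output speed × R = 36 × 20.25 = 729 rad/s.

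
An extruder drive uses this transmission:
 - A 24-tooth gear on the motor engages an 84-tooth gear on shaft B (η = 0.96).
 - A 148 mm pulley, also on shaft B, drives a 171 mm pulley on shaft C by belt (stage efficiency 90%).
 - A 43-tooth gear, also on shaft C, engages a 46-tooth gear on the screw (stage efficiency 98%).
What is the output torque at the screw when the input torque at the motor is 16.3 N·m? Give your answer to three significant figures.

After the gear mesh (84/24): 16.3 × 3.5 × 0.96 = 54.768 N·m
After the belt (171/148): 54.768 × 1.1554 × 0.90 = 56.951 N·m
After the gear mesh (46/43): 56.951 × 1.0698 × 0.98 = 59.706 N·m

59.7 N·m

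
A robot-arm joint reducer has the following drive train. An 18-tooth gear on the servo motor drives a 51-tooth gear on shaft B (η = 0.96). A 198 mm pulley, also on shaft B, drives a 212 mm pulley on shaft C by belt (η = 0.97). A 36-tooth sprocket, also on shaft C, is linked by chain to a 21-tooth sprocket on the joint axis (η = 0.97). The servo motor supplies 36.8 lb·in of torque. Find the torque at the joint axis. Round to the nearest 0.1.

58.8 lb·in

Gear mesh: ratio = 51/18 = 2.8333; torque at shaft B = 36.8 × 2.8333 × 0.96 = 100.1 lb·in.
Belt: ratio = 212/198 = 1.0707; torque at shaft C = 100.1 × 1.0707 × 0.97 = 103.96 lb·in.
Chain: ratio = 21/36 = 0.58333; torque at the joint axis = 103.96 × 0.58333 × 0.97 = 58.823 lb·in.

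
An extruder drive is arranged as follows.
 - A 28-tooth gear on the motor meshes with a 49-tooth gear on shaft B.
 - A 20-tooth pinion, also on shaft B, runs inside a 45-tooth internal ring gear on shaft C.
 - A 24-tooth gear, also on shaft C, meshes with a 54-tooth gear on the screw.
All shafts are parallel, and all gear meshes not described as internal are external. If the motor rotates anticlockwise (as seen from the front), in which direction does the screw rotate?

the motor → shaft B: external mesh, 1 reversal → CW.
shaft B → shaft C: internal mesh, same direction → CW.
shaft C → the screw: external mesh, 1 reversal → CCW.
2 reversals in total — an even number — so the screw turns the same way as the motor.

anticlockwise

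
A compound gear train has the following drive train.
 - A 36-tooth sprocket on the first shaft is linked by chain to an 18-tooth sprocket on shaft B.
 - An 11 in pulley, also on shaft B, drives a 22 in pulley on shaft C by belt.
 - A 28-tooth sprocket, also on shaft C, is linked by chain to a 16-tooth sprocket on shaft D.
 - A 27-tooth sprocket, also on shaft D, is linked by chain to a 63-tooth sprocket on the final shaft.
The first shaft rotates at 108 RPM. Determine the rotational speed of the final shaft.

Chain: ratio = 18/36 = 0.5, so shaft B turns at 108 / 0.5 = 216 RPM.
Belt: ratio = 22/11 = 2, so shaft C turns at 216 / 2 = 108 RPM.
Chain: ratio = 16/28 = 0.57143, so shaft D turns at 108 / 0.57143 = 189 RPM.
Chain: ratio = 63/27 = 2.3333, so the final shaft turns at 189 / 2.3333 = 81 RPM.

81 RPM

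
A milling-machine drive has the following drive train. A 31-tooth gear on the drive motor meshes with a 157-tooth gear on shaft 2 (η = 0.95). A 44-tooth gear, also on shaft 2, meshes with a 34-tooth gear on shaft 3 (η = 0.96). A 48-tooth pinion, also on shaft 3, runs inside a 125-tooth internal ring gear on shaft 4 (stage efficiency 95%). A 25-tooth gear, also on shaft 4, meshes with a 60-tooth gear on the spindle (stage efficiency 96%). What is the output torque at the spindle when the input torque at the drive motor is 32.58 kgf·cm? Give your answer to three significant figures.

663 kgf·cm

After the gear mesh (157/31): 32.58 × 5.0645 × 0.95 = 156.75 kgf·cm
After the gear mesh (34/44): 156.75 × 0.77273 × 0.96 = 116.28 kgf·cm
After the internal gear (125/48): 116.28 × 2.6042 × 0.95 = 287.68 kgf·cm
After the gear mesh (60/25): 287.68 × 2.4 × 0.96 = 662.8 kgf·cm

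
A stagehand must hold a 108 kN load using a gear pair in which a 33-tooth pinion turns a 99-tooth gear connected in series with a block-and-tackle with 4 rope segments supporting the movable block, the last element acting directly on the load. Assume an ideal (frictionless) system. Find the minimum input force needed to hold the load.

9 kN

Gear pair MA = 99/33 = 3.
Block-and-tackle MA = number of supporting rope parts = 4.
Combined ideal MA = 3 × 4 = 12.
Effort = load / MA = 108 / 12 = 9 kN.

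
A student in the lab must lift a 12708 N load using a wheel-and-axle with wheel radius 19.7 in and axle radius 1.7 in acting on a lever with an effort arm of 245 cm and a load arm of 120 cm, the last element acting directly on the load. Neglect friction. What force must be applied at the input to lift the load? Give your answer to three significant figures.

537 N

Wheel-and-axle MA = R/r = 19.7/1.7 = 11.588.
Lever MA = effort arm / load arm = 245/120 = 2.0417.
Combined ideal MA = 11.588 × 2.0417 = 23.659.
Effort = load / MA = 12708 / 23.659 = 537.12 N.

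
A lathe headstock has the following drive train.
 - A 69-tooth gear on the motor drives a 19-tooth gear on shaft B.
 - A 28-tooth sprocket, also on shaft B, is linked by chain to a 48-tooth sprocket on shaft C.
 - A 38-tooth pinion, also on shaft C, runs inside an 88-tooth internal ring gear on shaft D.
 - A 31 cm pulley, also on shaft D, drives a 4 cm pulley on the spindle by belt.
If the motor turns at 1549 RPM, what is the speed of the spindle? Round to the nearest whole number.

gear mesh 19/69 = 0.27536 → 1549/0.27536 = 5625.3 RPM
chain 48/28 = 1.7143 → 5625.3/1.7143 = 3281.4 RPM
internal gear 88/38 = 2.3158 → 3281.4/2.3158 = 1417 RPM
belt 4/31 = 0.12903 → 1417/0.12903 = 10982 RPM

10982 RPM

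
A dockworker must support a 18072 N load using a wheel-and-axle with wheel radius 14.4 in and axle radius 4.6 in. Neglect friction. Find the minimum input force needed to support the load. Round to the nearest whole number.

5773 N

Wheel-and-axle MA = R/r = 14.4/4.6 = 3.1304.
Effort = load / MA = 18072 / 3.1304 = 5773 N.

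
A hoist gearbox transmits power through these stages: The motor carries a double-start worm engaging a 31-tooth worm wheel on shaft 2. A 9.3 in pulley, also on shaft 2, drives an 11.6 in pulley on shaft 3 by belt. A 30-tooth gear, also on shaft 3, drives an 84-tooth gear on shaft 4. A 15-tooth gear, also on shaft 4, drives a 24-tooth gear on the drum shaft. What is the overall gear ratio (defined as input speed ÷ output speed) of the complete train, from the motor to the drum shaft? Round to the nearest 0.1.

Each stage contributes driven/driver: worm 31/2 = 15.5, belt 11.6/9.3 = 1.2473, gear mesh 84/30 = 2.8, gear mesh 24/15 = 1.6.
Overall: 15.5 × 1.2473 × 2.8 × 1.6 = 86.613.

86.6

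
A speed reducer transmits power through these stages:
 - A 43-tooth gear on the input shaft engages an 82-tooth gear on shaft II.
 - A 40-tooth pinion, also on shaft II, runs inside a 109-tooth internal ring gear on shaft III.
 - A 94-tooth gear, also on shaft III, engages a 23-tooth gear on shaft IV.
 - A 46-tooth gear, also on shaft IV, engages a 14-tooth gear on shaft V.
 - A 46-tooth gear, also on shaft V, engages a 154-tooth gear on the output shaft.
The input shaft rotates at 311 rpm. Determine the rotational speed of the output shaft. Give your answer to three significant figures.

the input shaft → shaft II (gear mesh, 82/43): 311 ÷ 1.907 = 163.09 rpm
shaft II → shaft III (internal gear, 109/40): 163.09 ÷ 2.725 = 59.848 rpm
shaft III → shaft IV (gear mesh, 23/94): 59.848 ÷ 0.24468 = 244.6 rpm
shaft IV → shaft V (gear mesh, 14/46): 244.6 ÷ 0.30435 = 803.67 rpm
shaft V → the output shaft (gear mesh, 154/46): 803.67 ÷ 3.3478 = 240.06 rpm

240 rpm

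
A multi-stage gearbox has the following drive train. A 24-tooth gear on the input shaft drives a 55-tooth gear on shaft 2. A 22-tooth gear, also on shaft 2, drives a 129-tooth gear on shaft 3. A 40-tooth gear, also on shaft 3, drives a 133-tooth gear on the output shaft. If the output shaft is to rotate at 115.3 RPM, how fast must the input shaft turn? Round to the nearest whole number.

Overall ratio R = 2.2917 × 5.8636 × 3.325 = 44.68.
Required input speed = output speed × R = 115.3 × 44.68 = 5151.6 RPM.

5152 RPM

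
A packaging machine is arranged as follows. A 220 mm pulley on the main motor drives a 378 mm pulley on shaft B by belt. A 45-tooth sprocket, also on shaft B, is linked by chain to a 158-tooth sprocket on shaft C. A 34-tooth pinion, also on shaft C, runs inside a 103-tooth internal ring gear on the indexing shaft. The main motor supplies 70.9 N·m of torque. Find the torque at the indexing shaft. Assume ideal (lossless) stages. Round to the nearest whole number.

belt 378/220 = 1.7182 → τ = 70.9·1.7182 = 121.82 N·m
chain 158/45 = 3.5111 → τ = 121.82·3.5111 = 427.72 N·m
internal gear 103/34 = 3.0294 → τ = 427.72·3.0294 = 1295.7 N·m

1296 N·m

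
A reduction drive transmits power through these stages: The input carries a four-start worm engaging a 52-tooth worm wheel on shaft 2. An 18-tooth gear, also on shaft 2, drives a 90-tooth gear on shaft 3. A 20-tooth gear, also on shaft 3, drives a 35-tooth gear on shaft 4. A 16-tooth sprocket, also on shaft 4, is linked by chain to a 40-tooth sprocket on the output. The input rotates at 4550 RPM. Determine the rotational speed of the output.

16 RPM

worm 52/4 = 13 → 4550/13 = 350 RPM
gear mesh 90/18 = 5 → 350/5 = 70 RPM
gear mesh 35/20 = 1.75 → 70/1.75 = 40 RPM
chain 40/16 = 2.5 → 40/2.5 = 16 RPM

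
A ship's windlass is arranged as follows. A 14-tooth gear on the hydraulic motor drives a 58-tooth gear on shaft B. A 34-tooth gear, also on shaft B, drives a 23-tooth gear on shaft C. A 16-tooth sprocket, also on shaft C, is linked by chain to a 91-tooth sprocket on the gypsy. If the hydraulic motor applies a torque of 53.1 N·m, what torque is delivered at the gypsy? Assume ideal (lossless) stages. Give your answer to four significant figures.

gear mesh 58/14 = 4.1429 → τ = 53.1·4.1429 = 219.99 N·m
gear mesh 23/34 = 0.67647 → τ = 219.99·0.67647 = 148.81 N·m
chain 91/16 = 5.6875 → τ = 148.81·5.6875 = 846.38 N·m

846.4 N·m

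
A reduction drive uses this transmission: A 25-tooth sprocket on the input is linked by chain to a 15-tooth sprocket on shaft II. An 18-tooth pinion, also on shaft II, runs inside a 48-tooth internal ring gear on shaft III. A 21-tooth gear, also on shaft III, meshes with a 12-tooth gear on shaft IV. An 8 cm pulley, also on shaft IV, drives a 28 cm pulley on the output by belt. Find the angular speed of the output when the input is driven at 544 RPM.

chain 15/25 = 0.6 → 544/0.6 = 906.67 RPM
internal gear 48/18 = 2.6667 → 906.67/2.6667 = 340 RPM
gear mesh 12/21 = 0.57143 → 340/0.57143 = 595 RPM
belt 28/8 = 3.5 → 595/3.5 = 170 RPM

170 RPM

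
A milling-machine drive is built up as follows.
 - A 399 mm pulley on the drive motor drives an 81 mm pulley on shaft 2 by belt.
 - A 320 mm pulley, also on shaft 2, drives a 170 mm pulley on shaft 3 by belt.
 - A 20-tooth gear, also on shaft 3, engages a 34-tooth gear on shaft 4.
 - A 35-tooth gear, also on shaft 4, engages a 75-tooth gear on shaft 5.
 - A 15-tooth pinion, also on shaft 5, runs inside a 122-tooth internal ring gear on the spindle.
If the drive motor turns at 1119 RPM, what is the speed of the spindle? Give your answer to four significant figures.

350.2 RPM

Belt: ratio = 81/399 = 0.20301, so shaft 2 turns at 1119 / 0.20301 = 5512.1 RPM.
Belt: ratio = 170/320 = 0.53125, so shaft 3 turns at 5512.1 / 0.53125 = 10376 RPM.
Gear mesh: ratio = 34/20 = 1.7, so shaft 4 turns at 10376 / 1.7 = 6103.4 RPM.
Gear mesh: ratio = 75/35 = 2.1429, so shaft 5 turns at 6103.4 / 2.1429 = 2848.2 RPM.
Internal gear: ratio = 122/15 = 8.1333, so the spindle turns at 2848.2 / 8.1333 = 350.19 RPM.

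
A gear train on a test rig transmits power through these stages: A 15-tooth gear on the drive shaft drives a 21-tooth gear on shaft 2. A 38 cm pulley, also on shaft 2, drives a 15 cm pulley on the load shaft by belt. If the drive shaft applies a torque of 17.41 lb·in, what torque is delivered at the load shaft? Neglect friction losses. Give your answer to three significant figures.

gear mesh 21/15 = 1.4 → τ = 17.41·1.4 = 24.374 lb·in
belt 15/38 = 0.39474 → τ = 24.374·0.39474 = 9.6213 lb·in

9.62 lb·in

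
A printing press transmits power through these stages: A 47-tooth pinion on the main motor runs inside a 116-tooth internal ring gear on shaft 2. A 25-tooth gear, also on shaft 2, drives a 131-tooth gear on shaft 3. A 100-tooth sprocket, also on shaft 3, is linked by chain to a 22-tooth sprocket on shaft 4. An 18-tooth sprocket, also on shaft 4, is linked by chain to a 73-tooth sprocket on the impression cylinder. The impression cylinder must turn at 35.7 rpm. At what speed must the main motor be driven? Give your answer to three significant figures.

412 rpm

Overall ratio R = 2.4681 × 5.24 × 0.22 × 4.0556 = 11.539.
Required input speed = output speed × R = 35.7 × 11.539 = 411.94 rpm.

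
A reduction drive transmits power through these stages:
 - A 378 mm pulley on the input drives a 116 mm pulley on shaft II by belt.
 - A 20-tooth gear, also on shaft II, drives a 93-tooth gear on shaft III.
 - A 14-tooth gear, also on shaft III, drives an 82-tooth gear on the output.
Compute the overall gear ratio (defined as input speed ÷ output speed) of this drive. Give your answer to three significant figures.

Each stage contributes driven/driver: belt 116/378 = 0.30688, gear mesh 93/20 = 4.65, gear mesh 82/14 = 5.8571.
Overall: 0.30688 × 4.65 × 5.8571 = 8.358.

8.36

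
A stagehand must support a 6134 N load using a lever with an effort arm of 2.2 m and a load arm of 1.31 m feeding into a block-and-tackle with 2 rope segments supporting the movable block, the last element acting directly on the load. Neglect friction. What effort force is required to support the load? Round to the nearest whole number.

1826 N

Lever MA = effort arm / load arm = 2.2/1.31 = 1.6794.
Block-and-tackle MA = number of supporting rope parts = 2.
Combined ideal MA = 1.6794 × 2 = 3.3588.
Effort = load / MA = 6134 / 3.3588 = 1826.3 N.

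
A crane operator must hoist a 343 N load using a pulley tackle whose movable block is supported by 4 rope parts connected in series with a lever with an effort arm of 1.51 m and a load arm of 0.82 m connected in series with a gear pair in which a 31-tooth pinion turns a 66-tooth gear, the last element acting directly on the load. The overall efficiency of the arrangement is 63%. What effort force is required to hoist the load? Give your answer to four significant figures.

Block-and-tackle MA = number of supporting rope parts = 4.
Lever MA = effort arm / load arm = 1.51/0.82 = 1.8415.
Gear pair MA = 66/31 = 2.129.
Combined ideal MA = 4 × 1.8415 × 2.129 = 15.682.
Actual MA = 15.682 × 0.63 = 9.8797.
Effort = load / actual MA = 343 / 9.8797 = 34.717 N.

34.72 N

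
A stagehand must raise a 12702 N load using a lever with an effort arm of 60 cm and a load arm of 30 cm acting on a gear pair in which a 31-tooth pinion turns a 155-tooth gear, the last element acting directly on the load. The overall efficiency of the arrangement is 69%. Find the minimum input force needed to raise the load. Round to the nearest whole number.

Lever MA = effort arm / load arm = 60/30 = 2.
Gear pair MA = 155/31 = 5.
Combined ideal MA = 2 × 5 = 10.
Actual MA = 10 × 0.69 = 6.9.
Effort = load / actual MA = 12702 / 6.9 = 1840.9 N.

1841 N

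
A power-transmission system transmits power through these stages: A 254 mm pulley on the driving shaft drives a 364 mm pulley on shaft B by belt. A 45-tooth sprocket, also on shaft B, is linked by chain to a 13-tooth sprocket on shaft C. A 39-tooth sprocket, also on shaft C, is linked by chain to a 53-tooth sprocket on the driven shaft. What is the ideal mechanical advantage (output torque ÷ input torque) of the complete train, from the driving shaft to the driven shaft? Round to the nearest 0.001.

Each stage contributes driven/driver: belt 364/254 = 1.4331, chain 13/45 = 0.28889, chain 53/39 = 1.359.
Overall: 1.4331 × 0.28889 × 1.359 = 0.56261.

0.563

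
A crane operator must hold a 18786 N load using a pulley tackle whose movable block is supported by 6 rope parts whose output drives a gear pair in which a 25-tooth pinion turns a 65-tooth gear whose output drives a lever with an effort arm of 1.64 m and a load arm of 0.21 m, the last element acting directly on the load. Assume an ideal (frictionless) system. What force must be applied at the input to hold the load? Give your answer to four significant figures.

154.2 N

Block-and-tackle MA = number of supporting rope parts = 6.
Gear pair MA = 65/25 = 2.6.
Lever MA = effort arm / load arm = 1.64/0.21 = 7.8095.
Combined ideal MA = 6 × 2.6 × 7.8095 = 121.83.
Effort = load / MA = 18786 / 121.83 = 154.2 N.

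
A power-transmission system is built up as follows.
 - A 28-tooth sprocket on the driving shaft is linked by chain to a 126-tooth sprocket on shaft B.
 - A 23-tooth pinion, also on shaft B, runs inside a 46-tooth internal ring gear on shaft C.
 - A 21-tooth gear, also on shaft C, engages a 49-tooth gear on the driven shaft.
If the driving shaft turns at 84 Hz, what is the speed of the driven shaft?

4 Hz

the driving shaft → shaft B (chain, 126/28): 84 ÷ 4.5 = 18.667 Hz
shaft B → shaft C (internal gear, 46/23): 18.667 ÷ 2 = 9.3333 Hz
shaft C → the driven shaft (gear mesh, 49/21): 9.3333 ÷ 2.3333 = 4 Hz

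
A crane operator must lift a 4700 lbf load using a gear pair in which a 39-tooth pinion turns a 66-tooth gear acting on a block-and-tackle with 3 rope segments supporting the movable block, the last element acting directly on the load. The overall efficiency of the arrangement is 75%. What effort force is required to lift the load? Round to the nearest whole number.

Gear pair MA = 66/39 = 1.6923.
Block-and-tackle MA = number of supporting rope parts = 3.
Combined ideal MA = 1.6923 × 3 = 5.0769.
Actual MA = 5.0769 × 0.75 = 3.8077.
Effort = load / actual MA = 4700 / 3.8077 = 1234.3 lbf.

1234 lbf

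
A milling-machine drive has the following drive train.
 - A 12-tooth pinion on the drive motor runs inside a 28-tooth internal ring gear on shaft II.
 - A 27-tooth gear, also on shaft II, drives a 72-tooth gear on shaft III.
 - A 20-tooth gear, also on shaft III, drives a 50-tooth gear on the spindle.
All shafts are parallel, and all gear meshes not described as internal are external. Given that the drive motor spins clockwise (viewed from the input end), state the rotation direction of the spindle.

the drive motor → shaft II: internal mesh, same direction → CW.
shaft II → shaft III: external mesh, 1 reversal → CCW.
shaft III → the spindle: external mesh, 1 reversal → CW.
2 reversals in total — an even number — so the spindle turns the same way as the drive motor.

clockwise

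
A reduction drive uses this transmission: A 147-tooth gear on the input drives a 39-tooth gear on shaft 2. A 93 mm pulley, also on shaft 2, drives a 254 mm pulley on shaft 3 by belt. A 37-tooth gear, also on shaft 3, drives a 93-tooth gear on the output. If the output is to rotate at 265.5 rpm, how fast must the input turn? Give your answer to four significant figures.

483.6 rpm

Overall ratio R = 0.26531 × 2.7312 × 2.5135 = 1.8213.
Required input speed = output speed × R = 265.5 × 1.8213 = 483.55 rpm.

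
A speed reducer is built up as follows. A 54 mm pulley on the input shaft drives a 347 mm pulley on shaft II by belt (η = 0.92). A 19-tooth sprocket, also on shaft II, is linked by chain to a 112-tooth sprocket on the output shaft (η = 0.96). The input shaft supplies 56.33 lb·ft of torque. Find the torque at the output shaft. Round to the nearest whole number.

After the belt (347/54): 56.33 × 6.4259 × 0.92 = 333.01 lb·ft
After the chain (112/19): 333.01 × 5.8947 × 0.96 = 1884.5 lb·ft

1885 lb·ft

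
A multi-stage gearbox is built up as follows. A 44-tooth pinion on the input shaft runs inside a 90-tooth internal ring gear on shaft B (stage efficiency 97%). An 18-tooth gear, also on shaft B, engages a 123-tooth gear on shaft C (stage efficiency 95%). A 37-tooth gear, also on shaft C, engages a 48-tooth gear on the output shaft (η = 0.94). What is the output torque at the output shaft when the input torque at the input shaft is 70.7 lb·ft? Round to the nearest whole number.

1110 lb·ft

internal gear 90/44 = 2.0455 → τ = 70.7·2.0455·0.97 = 140.28 lb·ft
gear mesh 123/18 = 6.8333 → τ = 140.28·6.8333·0.95 = 910.62 lb·ft
gear mesh 48/37 = 1.2973 → τ = 910.62·1.2973·0.94 = 1110.5 lb·ft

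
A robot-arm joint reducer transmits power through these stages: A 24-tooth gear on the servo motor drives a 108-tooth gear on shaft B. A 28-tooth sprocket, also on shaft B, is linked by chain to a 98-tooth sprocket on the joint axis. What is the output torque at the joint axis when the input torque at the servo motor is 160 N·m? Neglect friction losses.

2520 N·m

After the gear mesh (108/24): 160 × 4.5 = 720 N·m
After the chain (98/28): 720 × 3.5 = 2520 N·m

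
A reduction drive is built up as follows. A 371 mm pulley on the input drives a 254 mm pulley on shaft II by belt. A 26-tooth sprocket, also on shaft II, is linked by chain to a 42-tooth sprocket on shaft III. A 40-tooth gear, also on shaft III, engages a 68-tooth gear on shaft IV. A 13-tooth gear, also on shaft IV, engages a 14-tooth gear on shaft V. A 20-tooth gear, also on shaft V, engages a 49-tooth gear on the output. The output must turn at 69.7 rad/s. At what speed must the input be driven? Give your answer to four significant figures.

345.8 rad/s

Overall ratio R = 0.68464 × 1.6154 × 1.7 × 1.0769 × 2.45 = 4.9606.
Required input speed = output speed × R = 69.7 × 4.9606 = 345.75 rad/s.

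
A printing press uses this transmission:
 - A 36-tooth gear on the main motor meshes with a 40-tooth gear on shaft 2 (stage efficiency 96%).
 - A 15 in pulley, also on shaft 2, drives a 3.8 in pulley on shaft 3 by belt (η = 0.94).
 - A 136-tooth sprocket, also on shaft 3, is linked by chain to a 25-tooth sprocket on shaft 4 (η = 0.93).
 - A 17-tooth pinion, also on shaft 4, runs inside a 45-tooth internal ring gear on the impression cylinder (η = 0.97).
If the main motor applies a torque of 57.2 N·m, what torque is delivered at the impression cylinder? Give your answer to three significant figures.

gear mesh 40/36 = 1.1111 → τ = 57.2·1.1111·0.96 = 61.013 N·m
belt 3.8/15 = 0.25333 → τ = 61.013·0.25333·0.94 = 14.529 N·m
chain 25/136 = 0.18382 → τ = 14.529·0.18382·0.93 = 2.4839 N·m
internal gear 45/17 = 2.6471 → τ = 2.4839·2.6471·0.97 = 6.3777 N·m

6.38 N·m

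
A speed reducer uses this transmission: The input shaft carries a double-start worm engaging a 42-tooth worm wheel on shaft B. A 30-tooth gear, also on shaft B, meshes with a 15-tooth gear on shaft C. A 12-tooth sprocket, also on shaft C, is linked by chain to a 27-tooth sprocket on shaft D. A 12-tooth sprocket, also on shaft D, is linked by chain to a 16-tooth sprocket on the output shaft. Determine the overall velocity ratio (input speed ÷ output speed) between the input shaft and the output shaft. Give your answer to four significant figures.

Each stage contributes driven/driver: worm 42/2 = 21, gear mesh 15/30 = 0.5, chain 27/12 = 2.25, chain 16/12 = 1.3333.
Overall: 21 × 0.5 × 2.25 × 1.3333 = 31.5.

31.50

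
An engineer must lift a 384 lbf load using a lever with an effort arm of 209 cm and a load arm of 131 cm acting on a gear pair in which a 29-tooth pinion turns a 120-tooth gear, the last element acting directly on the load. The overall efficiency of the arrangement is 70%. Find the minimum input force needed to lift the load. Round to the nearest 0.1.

83.1 lbf

Lever MA = effort arm / load arm = 209/131 = 1.5954.
Gear pair MA = 120/29 = 4.1379.
Combined ideal MA = 1.5954 × 4.1379 = 6.6017.
Actual MA = 6.6017 × 0.70 = 4.6212.
Effort = load / actual MA = 384 / 4.6212 = 83.095 lbf.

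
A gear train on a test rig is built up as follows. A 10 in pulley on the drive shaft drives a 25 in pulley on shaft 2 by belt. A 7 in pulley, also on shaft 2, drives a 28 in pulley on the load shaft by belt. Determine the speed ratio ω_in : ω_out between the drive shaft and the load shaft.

10

Each stage contributes driven/driver: belt 25/10 = 2.5, belt 28/7 = 4.
Overall: 2.5 × 4 = 10.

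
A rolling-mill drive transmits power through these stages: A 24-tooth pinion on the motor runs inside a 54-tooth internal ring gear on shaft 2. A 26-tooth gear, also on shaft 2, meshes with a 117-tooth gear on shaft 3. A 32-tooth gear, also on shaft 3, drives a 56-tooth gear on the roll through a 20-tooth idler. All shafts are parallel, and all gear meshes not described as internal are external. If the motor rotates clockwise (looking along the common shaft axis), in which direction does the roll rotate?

the motor → shaft 2: internal mesh, same direction → CW.
shaft 2 → shaft 3: external mesh, 1 reversal → CCW.
shaft 3 → the roll: driver → idler → driven is 2 external meshes, 2 reversals → CCW.
3 reversals in total — an odd number — so the roll turns opposite to the motor.

counterclockwise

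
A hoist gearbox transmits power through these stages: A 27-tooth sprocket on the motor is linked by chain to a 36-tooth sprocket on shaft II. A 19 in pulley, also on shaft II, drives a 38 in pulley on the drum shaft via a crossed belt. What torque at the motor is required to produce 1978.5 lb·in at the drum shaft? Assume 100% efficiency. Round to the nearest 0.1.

Overall ratio R = 1.3333 × 2 = 2.6667.
Input torque = output torque / R = 1978.5 / 2.6667 = 741.94 lb·in.

741.9 lb·in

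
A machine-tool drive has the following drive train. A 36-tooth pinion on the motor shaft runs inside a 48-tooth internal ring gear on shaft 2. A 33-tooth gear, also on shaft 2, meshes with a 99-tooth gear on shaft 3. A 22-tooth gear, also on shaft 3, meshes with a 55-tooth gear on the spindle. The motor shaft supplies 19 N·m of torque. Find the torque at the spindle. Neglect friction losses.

After the internal gear (48/36): 19 × 1.3333 = 25.333 N·m
After the gear mesh (99/33): 25.333 × 3 = 76 N·m
After the gear mesh (55/22): 76 × 2.5 = 190 N·m

190 N·m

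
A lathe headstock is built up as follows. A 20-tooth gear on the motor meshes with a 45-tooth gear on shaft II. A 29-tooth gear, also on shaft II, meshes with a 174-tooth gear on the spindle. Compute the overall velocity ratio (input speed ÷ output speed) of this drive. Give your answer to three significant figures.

Each stage contributes driven/driver: gear mesh 45/20 = 2.25, gear mesh 174/29 = 6.
Overall: 2.25 × 6 = 13.5.

13.5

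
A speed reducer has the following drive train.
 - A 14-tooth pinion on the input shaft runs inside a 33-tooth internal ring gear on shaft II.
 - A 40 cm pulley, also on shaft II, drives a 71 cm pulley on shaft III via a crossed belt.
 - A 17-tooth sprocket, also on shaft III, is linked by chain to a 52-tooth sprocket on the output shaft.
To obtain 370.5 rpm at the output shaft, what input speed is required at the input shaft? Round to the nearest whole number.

4742 rpm

Overall ratio R = 2.3571 × 1.775 × 3.0588 = 12.798.
Required input speed = output speed × R = 370.5 × 12.798 = 4741.6 rpm.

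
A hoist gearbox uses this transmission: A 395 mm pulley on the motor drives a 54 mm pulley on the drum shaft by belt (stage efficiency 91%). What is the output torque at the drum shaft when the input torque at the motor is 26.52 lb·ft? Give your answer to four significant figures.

belt 54/395 = 0.13671 → τ = 26.52·0.13671·0.91 = 3.2992 lb·ft

3.299 lb·ft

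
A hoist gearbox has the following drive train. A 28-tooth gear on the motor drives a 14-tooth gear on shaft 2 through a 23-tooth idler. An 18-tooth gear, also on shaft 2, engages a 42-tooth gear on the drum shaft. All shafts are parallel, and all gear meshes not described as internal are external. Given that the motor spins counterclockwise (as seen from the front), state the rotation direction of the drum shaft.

the motor → shaft 2: driver → idler → driven is 2 external meshes, 2 reversals → CCW.
shaft 2 → the drum shaft: external mesh, 1 reversal → CW.
3 reversals in total — an odd number — so the drum shaft turns opposite to the motor.

clockwise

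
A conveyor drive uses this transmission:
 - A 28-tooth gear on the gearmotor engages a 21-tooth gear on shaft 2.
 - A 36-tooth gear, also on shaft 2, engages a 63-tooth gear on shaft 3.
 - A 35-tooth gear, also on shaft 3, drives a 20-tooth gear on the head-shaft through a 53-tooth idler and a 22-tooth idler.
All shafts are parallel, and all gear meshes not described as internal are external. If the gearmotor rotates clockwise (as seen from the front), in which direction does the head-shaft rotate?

counterclockwise

the gearmotor → shaft 2: external mesh, 1 reversal → CCW.
shaft 2 → shaft 3: external mesh, 1 reversal → CW.
shaft 3 → the head-shaft: driver → idler → idler → driven is 3 external meshes, 3 reversals → CCW.
5 reversals in total — an odd number — so the head-shaft turns opposite to the gearmotor.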